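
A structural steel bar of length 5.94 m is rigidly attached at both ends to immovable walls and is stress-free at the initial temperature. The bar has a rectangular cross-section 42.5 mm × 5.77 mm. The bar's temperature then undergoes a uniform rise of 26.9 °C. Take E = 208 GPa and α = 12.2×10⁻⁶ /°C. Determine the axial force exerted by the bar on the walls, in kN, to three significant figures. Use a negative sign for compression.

Free thermal expansion αLΔT = 12.2e-6 · 5940 · 26.9 = 1.949 mm.
The walls impose strain ε = −(1.949)/5940 = -3.2818e-04; σ = Eε = 208000 · -3.2818e-04 = -68.26 MPa.
Wall reaction R = σ·A = -68.26·245.2 = -16740 N = -16.74 kN.

-16.7 kN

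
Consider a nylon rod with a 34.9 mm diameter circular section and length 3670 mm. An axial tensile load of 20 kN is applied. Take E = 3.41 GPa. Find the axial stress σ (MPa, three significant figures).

A = 956.6 mm².
σ = N/A = 20000/956.6 = 20.91 MPa.

20.9 MPa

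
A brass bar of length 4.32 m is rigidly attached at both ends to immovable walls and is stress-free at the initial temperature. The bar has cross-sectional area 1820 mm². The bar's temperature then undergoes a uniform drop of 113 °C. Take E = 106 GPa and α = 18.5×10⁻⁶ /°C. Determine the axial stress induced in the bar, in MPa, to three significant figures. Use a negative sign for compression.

222 MPa

Free thermal expansion αLΔT = 18.5e-6 · 4320 · -113 = -9.031 mm.
The walls impose strain ε = −(-9.031)/4320 = 2.0905e-03; σ = Eε = 106000 · 2.0905e-03 = 221.6 MPa.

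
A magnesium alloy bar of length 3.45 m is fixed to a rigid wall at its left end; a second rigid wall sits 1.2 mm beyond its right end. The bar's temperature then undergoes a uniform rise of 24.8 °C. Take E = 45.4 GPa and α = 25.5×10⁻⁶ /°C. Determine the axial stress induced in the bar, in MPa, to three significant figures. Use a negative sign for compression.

Free thermal expansion αLΔT = 25.5e-6 · 3450 · 24.8 = 2.182 mm.
The walls engage after the gap closes; constrained expansion = 2.182 − 1.2 = 0.9818 mm.
The walls impose strain ε = −(0.9818)/3450 = -2.8457e-04; σ = Eε = 45400 · -2.8457e-04 = -12.92 MPa.

-12.9 MPa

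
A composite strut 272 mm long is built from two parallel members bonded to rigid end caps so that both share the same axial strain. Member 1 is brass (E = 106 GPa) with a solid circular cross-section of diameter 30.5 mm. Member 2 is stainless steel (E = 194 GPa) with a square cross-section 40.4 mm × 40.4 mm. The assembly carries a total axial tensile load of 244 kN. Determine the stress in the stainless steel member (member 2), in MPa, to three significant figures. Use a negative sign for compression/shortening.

A_1 = 730.6 mm².
A_2 = 1632 mm².
Equal strain + equilibrium ⇒ each member carries load in proportion to AE: A₁E₁ = 77450000 N, A₂E₂ = 316600000 N, ΣAE = 394100000 N.
σ₂ = P·E₂/ΣAE = 244000·194000/394100000 = 120.1 MPa.

120 MPa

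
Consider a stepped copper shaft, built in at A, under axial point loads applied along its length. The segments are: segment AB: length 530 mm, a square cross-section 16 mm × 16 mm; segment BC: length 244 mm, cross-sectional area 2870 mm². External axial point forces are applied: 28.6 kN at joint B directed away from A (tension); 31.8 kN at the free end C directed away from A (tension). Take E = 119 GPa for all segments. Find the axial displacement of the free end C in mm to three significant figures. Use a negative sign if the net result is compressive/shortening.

Internal axial forces (sectioning from the free end, tension +): N_BC = 31.8 kN, N_AB = 60.4 kN.
A_AB = 256 mm².
δ_AB = 60400·530/(256·119000) = 1.051 mm
δ_BC = 31800·244/(2870·119000) = 0.02272 mm
δ = Σδ_i = 1.074 mm.

1.07 mm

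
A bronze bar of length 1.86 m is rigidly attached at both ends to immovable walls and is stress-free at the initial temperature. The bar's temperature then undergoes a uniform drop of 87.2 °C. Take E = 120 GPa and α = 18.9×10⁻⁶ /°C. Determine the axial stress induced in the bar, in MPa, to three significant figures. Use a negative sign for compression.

198 MPa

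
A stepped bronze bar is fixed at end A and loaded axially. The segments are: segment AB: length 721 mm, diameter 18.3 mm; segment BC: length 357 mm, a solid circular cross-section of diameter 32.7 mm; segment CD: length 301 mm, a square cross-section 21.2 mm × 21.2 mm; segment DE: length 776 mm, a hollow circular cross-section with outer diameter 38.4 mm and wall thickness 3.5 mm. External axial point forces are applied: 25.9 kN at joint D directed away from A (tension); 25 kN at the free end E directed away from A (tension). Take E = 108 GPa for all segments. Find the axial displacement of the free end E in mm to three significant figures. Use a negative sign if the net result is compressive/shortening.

Internal axial forces (sectioning from the free end, tension +): N_DE = 25 kN, N_CD = 50.9 kN, N_BC = 50.9 kN, N_AB = 50.9 kN.
A_AB = 263 mm².
A_BC = 839.8 mm².
A_CD = 449.4 mm².
A_DE = 383.7 mm².
δ_AB = 50900·721/(263·108000) = 1.292 mm
δ_BC = 50900·357/(839.8·108000) = 0.2003 mm
δ_CD = 50900·301/(449.4·108000) = 0.3156 mm
δ_DE = 25000·776/(383.7·108000) = 0.4681 mm
δ = Σδ_i = 2.276 mm.

2.28 mm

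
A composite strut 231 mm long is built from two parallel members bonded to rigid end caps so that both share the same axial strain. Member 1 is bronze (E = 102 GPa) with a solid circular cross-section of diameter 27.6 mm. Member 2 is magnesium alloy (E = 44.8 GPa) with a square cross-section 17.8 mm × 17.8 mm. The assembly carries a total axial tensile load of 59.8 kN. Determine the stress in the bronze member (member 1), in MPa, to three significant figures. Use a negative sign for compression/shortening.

81.1 MPa

A_1 = 598.3 mm².
A_2 = 316.8 mm².
Equal strain + equilibrium ⇒ each member carries load in proportion to AE: A₁E₁ = 61030000 N, A₂E₂ = 14190000 N, ΣAE = 75220000 N.
σ₁ = P·E₁/ΣAE = 59800·102000/75220000 = 81.09 MPa.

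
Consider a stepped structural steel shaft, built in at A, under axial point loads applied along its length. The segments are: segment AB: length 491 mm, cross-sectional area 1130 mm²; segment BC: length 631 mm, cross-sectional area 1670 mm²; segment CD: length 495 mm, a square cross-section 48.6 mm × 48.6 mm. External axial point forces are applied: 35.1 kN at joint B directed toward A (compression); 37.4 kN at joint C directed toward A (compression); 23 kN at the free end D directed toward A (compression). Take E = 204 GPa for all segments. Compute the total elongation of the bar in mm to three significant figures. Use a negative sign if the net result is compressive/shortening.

Internal axial forces (sectioning from the free end, tension +): N_CD = -23 kN, N_BC = -60.4 kN, N_AB = -95.5 kN.
A_CD = 2362 mm².
δ_AB = -95500·491/(1130·204000) = -0.2034 mm
δ_BC = -60400·631/(1670·204000) = -0.1119 mm
δ_CD = -23000·495/(2362·204000) = -0.02363 mm
δ = Σδ_i = -0.3389 mm.

-0.339 mm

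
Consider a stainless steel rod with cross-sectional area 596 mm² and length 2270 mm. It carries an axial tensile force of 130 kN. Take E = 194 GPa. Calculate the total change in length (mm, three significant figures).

2.55 mm

δ_mech = NL/(AE) = 130000·2270/(596·194000) = 2.552 mm.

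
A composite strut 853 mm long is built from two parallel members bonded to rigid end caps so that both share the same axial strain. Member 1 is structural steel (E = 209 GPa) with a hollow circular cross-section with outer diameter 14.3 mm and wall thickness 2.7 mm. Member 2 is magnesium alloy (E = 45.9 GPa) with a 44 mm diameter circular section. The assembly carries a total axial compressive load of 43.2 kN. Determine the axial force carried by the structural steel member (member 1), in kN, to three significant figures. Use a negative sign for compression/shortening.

-9.83 kN

A_1 = 98.39 mm².
A_2 = 1521 mm².
Equal strain + equilibrium ⇒ each member carries load in proportion to AE: A₁E₁ = 20560000 N, A₂E₂ = 69790000 N, ΣAE = 90360000 N.
F₁ = P·A₁E₁/ΣAE = -43200·20560000/90360000 = -9832 N.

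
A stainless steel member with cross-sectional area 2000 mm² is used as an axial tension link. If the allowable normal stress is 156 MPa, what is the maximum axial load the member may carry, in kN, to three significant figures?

312 kN

P_max = σ_allow · A = 156 · 2000 = 312000 N = 312 kN.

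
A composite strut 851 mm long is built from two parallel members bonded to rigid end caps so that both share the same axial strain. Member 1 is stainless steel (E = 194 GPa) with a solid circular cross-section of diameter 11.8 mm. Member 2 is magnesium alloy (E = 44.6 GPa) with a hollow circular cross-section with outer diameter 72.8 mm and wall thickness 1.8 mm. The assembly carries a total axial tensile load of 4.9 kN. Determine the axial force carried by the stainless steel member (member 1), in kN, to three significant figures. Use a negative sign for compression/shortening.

2.66 kN

A_1 = 109.4 mm².
A_2 = 401.5 mm².
Equal strain + equilibrium ⇒ each member carries load in proportion to AE: A₁E₁ = 21220000 N, A₂E₂ = 17910000 N, ΣAE = 39120000 N.
F₁ = P·A₁E₁/ΣAE = 4900·21220000/39120000 = 2657 N.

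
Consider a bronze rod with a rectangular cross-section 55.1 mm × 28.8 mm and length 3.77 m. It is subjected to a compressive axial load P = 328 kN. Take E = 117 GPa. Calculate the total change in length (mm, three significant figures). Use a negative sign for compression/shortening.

-6.66 mm

A = 1587 mm².
δ_mech = NL/(AE) = -328000·3770/(1587·117000) = -6.66 mm.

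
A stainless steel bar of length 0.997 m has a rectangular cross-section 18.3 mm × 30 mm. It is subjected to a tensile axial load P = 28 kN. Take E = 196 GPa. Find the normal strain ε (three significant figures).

2.60e-04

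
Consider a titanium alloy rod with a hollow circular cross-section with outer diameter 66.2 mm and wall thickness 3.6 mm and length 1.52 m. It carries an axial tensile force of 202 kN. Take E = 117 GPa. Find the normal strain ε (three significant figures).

0.00244

A = 708 mm².
σ = N/A = 285.3 MPa; ε = σ/E = 285.3/117000 = 2.439e-03.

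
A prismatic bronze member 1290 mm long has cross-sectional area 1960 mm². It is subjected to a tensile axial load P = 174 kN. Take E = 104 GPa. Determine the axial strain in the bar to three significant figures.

8.54e-04

σ = N/A = 88.78 MPa; ε = σ/E = 88.78/104000 = 8.536e-04.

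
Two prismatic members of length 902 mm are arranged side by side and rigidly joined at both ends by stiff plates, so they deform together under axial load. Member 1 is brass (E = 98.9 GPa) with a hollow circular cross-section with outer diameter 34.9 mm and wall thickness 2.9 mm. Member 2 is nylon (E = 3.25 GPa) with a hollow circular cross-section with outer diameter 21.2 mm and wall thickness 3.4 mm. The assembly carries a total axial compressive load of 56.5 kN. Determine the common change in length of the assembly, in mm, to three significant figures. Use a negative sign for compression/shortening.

-1.73 mm

A_1 = 291.5 mm².
A_2 = 190.1 mm².
Equal strain + equilibrium ⇒ each member carries load in proportion to AE: A₁E₁ = 28830000 N, A₂E₂ = 617900 N, ΣAE = 29450000 N.
δ = PL/ΣAE = -56500·902/29450000 = -1.73 mm.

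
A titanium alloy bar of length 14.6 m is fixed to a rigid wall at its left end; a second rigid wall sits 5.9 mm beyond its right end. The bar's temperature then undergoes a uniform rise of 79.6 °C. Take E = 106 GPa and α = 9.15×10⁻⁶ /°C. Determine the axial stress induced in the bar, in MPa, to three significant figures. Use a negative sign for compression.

Free thermal expansion αLΔT = 9.15e-6 · 14600 · 79.6 = 10.63 mm.
The walls engage after the gap closes; constrained expansion = 10.63 − 5.9 = 4.734 mm.
The walls impose strain ε = −(4.734)/14600 = -3.2423e-04; σ = Eε = 106000 · -3.2423e-04 = -34.37 MPa.

-34.4 MPa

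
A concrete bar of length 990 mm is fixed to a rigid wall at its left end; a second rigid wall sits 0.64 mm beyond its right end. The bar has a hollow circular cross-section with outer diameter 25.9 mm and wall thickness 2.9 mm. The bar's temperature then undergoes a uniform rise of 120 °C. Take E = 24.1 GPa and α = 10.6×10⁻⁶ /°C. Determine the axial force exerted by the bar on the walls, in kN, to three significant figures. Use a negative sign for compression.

-3.16 kN

Free thermal expansion αLΔT = 10.6e-6 · 990 · 120 = 1.259 mm.
The walls engage after the gap closes; constrained expansion = 1.259 − 0.64 = 0.6193 mm.
The walls impose strain ε = −(0.6193)/990 = -6.2554e-04; σ = Eε = 24100 · -6.2554e-04 = -15.08 MPa.
Wall reaction R = σ·A = -15.08·209.5 = -3159 N = -3.159 kN.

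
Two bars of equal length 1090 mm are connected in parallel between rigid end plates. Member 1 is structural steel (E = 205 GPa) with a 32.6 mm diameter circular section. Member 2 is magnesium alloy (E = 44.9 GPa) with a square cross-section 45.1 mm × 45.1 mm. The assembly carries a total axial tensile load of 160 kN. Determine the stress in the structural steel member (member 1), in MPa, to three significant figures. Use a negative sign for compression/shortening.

125 MPa

A_1 = 834.7 mm².
A_2 = 2034 mm².
Equal strain + equilibrium ⇒ each member carries load in proportion to AE: A₁E₁ = 171100000 N, A₂E₂ = 91330000 N, ΣAE = 262400000 N.
σ₁ = P·E₁/ΣAE = 160000·205000/262400000 = 125 MPa.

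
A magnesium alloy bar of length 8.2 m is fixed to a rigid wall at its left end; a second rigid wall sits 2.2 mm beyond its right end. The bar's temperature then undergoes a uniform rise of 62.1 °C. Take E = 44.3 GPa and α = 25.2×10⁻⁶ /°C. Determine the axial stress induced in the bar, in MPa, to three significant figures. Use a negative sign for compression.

-57.4 MPa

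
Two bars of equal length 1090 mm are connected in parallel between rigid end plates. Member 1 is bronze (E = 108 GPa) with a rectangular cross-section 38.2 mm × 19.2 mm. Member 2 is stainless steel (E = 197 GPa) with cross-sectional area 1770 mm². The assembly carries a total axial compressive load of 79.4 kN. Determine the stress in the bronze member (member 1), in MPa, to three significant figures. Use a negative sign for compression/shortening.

A_1 = 733.4 mm².
Equal strain + equilibrium ⇒ each member carries load in proportion to AE: A₁E₁ = 79210000 N, A₂E₂ = 348700000 N, ΣAE = 427900000 N.
σ₁ = P·E₁/ΣAE = -79400·108000/427900000 = -20.04 MPa.

-20.0 MPa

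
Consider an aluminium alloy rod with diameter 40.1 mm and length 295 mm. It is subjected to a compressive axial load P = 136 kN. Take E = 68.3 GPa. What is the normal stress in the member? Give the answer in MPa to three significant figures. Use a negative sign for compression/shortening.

A = 1263 mm².
σ = N/A = -136000/1263 = -107.7 MPa.

-108 MPa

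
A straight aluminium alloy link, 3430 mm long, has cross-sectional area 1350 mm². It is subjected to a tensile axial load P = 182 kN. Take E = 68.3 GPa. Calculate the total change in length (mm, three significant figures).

6.77 mm

δ_mech = NL/(AE) = 182000·3430/(1350·68300) = 6.77 mm.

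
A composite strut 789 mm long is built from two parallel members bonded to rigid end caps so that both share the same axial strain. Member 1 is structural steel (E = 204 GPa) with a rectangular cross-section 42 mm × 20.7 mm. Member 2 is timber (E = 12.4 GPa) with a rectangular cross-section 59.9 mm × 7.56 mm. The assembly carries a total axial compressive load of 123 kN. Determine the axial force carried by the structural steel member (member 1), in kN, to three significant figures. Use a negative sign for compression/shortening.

-119 kN

A_1 = 869.4 mm².
A_2 = 452.8 mm².
Equal strain + equilibrium ⇒ each member carries load in proportion to AE: A₁E₁ = 177400000 N, A₂E₂ = 5615000 N, ΣAE = 183000000 N.
F₁ = P·A₁E₁/ΣAE = -123000·177400000/183000000 = -119200 N.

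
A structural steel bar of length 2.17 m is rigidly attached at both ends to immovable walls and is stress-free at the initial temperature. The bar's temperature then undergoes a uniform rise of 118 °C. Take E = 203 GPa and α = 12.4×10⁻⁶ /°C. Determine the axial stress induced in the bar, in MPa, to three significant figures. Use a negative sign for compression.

Free thermal expansion αLΔT = 12.4e-6 · 2170 · 118 = 3.175 mm.
The walls impose strain ε = −(3.175)/2170 = -1.4632e-03; σ = Eε = 203000 · -1.4632e-03 = -297 MPa.

-297 MPa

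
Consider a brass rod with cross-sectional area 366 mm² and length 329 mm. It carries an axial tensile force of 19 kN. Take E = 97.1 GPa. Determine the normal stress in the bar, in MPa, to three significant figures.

51.9 MPa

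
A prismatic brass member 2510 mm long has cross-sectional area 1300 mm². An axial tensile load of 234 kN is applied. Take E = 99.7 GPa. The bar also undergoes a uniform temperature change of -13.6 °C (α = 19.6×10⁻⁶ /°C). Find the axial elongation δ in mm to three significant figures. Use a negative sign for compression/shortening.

3.86 mm

δ_mech = NL/(AE) = 234000·2510/(1300·99700) = 4.532 mm.
δ_thermal = αLΔT = 19.6e-6·2510·-13.6 = -0.6691 mm.
δ = δ_mech + δ_thermal = 3.863 mm.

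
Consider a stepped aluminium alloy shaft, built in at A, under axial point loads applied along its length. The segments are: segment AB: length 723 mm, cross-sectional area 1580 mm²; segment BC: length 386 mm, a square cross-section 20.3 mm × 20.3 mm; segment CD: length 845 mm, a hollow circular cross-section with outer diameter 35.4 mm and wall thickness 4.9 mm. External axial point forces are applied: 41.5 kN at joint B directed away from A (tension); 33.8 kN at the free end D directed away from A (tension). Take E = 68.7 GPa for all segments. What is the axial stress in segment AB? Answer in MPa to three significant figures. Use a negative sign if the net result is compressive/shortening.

47.7 MPa

Internal axial forces (sectioning from the free end, tension +): N_CD = 33.8 kN, N_BC = 33.8 kN, N_AB = 75.3 kN.
σ_AB = N_AB/A_AB = 75300/1580 = 47.66 MPa.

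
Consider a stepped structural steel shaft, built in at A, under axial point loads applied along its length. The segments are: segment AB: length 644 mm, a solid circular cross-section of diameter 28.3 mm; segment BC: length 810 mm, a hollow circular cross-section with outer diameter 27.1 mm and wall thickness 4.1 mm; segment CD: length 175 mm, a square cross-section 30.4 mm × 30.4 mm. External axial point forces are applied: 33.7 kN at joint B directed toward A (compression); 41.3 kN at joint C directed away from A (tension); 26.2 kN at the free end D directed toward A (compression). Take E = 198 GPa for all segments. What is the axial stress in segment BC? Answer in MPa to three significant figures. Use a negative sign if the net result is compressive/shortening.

Internal axial forces (sectioning from the free end, tension +): N_CD = -26.2 kN, N_BC = 15.1 kN, N_AB = -18.6 kN.
A_BC = 296.3 mm².
σ_BC = N_BC/A_BC = 15100/296.3 = 50.97 MPa.

51.0 MPa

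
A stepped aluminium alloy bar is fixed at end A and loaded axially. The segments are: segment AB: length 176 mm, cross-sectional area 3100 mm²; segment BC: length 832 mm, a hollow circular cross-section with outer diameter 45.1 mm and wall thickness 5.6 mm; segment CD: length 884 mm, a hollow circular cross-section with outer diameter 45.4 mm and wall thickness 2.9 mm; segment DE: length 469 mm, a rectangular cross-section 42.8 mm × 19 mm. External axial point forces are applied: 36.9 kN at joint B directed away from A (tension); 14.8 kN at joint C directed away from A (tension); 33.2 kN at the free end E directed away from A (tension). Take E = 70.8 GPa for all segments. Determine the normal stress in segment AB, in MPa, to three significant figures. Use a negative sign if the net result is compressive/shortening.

Internal axial forces (sectioning from the free end, tension +): N_DE = 33.2 kN, N_CD = 33.2 kN, N_BC = 48 kN, N_AB = 84.9 kN.
σ_AB = N_AB/A_AB = 84900/3100 = 27.39 MPa.

27.4 MPa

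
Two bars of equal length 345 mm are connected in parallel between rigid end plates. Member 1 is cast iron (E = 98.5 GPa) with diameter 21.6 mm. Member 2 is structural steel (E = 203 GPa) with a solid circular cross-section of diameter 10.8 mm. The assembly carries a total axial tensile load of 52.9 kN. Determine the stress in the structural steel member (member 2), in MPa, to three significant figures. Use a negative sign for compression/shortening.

A_1 = 366.4 mm².
A_2 = 91.61 mm².
Equal strain + equilibrium ⇒ each member carries load in proportion to AE: A₁E₁ = 36090000 N, A₂E₂ = 18600000 N, ΣAE = 54690000 N.
σ₂ = P·E₂/ΣAE = 52900·203000/54690000 = 196.4 MPa.

196 MPa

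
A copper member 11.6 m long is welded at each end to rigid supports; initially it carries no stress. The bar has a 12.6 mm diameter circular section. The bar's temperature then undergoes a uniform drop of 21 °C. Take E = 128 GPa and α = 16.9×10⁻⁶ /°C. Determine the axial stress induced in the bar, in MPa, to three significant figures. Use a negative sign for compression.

Free thermal expansion αLΔT = 16.9e-6 · 11600 · -21 = -4.117 mm.
The walls impose strain ε = −(-4.117)/11600 = 3.5490e-04; σ = Eε = 128000 · 3.5490e-04 = 45.43 MPa.

45.4 MPa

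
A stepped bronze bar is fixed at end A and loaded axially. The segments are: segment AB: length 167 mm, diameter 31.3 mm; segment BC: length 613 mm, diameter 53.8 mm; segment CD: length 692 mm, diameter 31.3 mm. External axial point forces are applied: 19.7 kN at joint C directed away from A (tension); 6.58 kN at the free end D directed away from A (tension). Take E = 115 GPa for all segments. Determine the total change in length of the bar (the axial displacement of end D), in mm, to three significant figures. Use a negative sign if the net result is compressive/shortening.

0.163 mm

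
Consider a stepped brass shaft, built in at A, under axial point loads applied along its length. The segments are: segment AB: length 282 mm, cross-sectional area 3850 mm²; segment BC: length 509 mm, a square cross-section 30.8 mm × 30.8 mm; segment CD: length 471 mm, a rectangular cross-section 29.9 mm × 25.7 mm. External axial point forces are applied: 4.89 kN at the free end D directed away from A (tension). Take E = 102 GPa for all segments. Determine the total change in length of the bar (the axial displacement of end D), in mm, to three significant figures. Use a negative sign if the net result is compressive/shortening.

0.0586 mm

Internal axial forces (sectioning from the free end, tension +): N_CD = 4.89 kN, N_BC = 4.89 kN, N_AB = 4.89 kN.
A_BC = 948.6 mm².
A_CD = 768.4 mm².
δ_AB = 4890·282/(3850·102000) = 0.003512 mm
δ_BC = 4890·509/(948.6·102000) = 0.02572 mm
δ_CD = 4890·471/(768.4·102000) = 0.02938 mm
δ = Σδ_i = 0.05862 mm.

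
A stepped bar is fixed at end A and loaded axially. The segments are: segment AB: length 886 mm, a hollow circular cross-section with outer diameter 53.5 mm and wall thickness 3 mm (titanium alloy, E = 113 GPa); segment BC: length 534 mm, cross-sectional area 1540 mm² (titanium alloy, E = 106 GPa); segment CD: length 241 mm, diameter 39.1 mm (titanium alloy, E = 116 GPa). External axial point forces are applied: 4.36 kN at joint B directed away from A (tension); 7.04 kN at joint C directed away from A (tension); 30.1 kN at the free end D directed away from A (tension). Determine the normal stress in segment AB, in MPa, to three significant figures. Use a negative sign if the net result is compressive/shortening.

Internal axial forces (sectioning from the free end, tension +): N_CD = 30.1 kN, N_BC = 37.14 kN, N_AB = 41.5 kN.
A_AB = 476 mm².
σ_AB = N_AB/A_AB = 41500/476 = 87.19 MPa.

87.2 MPa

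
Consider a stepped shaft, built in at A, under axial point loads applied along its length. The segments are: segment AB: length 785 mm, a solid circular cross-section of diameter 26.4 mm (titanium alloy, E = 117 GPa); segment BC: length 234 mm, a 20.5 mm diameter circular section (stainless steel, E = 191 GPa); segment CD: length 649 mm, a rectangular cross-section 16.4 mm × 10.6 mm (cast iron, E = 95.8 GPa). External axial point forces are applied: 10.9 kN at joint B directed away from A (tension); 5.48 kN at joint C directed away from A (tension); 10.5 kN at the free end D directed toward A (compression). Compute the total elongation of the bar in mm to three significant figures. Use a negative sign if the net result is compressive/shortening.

-0.356 mm

Internal axial forces (sectioning from the free end, tension +): N_CD = -10.5 kN, N_BC = -5.02 kN, N_AB = 5.88 kN.
A_AB = 547.4 mm².
A_BC = 330.1 mm².
A_CD = 173.8 mm².
δ_AB = 5880·785/(547.4·117000) = 0.07207 mm
δ_BC = -5020·234/(330.1·191000) = -0.01863 mm
δ_CD = -10500·649/(173.8·95800) = -0.4092 mm
δ = Σδ_i = -0.3557 mm.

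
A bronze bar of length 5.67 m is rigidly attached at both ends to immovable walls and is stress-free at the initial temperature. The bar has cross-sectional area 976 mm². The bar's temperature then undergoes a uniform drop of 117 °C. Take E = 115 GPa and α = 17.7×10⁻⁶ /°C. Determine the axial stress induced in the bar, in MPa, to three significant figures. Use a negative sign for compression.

238 MPa

Free thermal expansion αLΔT = 17.7e-6 · 5670 · -117 = -11.74 mm.
The walls impose strain ε = −(-11.74)/5670 = 2.0709e-03; σ = Eε = 115000 · 2.0709e-03 = 238.2 MPa.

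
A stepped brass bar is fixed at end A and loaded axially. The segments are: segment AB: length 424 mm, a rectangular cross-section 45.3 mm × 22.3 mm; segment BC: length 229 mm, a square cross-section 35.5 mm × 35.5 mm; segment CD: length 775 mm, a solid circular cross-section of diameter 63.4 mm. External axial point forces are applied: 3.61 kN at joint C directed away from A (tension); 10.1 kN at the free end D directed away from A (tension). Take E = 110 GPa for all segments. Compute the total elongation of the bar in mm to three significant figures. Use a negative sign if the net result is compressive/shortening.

Internal axial forces (sectioning from the free end, tension +): N_CD = 10.1 kN, N_BC = 13.71 kN, N_AB = 13.71 kN.
A_AB = 1010 mm².
A_BC = 1260 mm².
A_CD = 3157 mm².
δ_AB = 13710·424/(1010·110000) = 0.05231 mm
δ_BC = 13710·229/(1260·110000) = 0.02265 mm
δ_CD = 10100·775/(3157·110000) = 0.02254 mm
δ = Σδ_i = 0.0975 mm.

0.0975 mm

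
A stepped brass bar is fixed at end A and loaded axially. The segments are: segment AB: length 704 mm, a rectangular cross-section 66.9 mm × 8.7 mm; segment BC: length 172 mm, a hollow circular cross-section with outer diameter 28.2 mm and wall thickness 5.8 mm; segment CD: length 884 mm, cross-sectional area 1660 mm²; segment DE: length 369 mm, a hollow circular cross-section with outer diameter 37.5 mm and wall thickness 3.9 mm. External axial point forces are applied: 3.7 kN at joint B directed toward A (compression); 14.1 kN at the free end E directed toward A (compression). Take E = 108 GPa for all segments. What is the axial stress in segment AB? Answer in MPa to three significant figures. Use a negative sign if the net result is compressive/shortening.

-30.6 MPa

Internal axial forces (sectioning from the free end, tension +): N_DE = -14.1 kN, N_CD = -14.1 kN, N_BC = -14.1 kN, N_AB = -17.8 kN.
A_AB = 582 mm².
σ_AB = N_AB/A_AB = -17800/582 = -30.58 MPa.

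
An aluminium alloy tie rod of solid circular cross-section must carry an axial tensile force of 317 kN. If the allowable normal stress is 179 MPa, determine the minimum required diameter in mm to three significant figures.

Required area A ≥ P/σ_allow = 317000/179 = 1771 mm².
For a solid circular section, d ≥ √(4A/π) = 47.49 mm.

47.5 mm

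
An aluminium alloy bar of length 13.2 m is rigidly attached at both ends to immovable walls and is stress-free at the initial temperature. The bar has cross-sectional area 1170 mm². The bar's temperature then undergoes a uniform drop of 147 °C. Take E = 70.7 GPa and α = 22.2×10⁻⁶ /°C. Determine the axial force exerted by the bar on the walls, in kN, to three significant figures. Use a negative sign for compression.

270 kN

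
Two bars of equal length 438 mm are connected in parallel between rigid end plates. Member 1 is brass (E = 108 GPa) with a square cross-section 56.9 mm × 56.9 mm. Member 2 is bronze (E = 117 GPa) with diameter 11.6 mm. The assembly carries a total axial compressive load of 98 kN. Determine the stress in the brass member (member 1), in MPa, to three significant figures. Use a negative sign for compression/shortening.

-29.2 MPa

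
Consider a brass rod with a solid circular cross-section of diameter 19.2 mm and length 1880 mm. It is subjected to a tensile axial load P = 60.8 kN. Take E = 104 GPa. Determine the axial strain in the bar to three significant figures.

A = 289.5 mm².
σ = N/A = 210 MPa; ε = σ/E = 210/104000 = 2.019e-03.

0.00202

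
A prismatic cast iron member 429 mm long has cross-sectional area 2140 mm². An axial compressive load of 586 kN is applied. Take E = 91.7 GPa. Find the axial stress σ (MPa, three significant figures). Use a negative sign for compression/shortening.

σ = N/A = -586000/2140 = -273.8 MPa.

-274 MPa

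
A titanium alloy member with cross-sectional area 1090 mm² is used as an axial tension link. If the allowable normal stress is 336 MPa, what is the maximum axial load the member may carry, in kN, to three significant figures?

366 kN

P_max = σ_allow · A = 336 · 1090 = 366200 N = 366.2 kN.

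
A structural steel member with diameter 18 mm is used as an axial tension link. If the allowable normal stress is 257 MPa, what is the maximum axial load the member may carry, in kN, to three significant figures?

A = 254.5 mm².
P_max = σ_allow · A = 257 · 254.5 = 65400 N = 65.4 kN.

65.4 kN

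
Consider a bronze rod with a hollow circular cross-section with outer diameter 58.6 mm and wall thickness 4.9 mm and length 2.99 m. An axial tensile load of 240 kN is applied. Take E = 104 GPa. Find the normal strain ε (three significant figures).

A = 826.6 mm².
σ = N/A = 290.3 MPa; ε = σ/E = 290.3/104000 = 2.792e-03.

0.00279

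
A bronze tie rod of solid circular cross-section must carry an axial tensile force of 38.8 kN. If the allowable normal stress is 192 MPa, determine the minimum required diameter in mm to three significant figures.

16.0 mm

Required area A ≥ P/σ_allow = 38800/192 = 202.1 mm².
For a solid circular section, d ≥ √(4A/π) = 16.04 mm.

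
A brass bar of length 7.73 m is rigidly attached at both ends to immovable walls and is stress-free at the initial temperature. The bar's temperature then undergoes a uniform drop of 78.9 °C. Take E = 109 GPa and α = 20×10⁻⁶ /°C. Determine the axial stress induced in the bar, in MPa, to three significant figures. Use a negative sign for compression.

172 MPa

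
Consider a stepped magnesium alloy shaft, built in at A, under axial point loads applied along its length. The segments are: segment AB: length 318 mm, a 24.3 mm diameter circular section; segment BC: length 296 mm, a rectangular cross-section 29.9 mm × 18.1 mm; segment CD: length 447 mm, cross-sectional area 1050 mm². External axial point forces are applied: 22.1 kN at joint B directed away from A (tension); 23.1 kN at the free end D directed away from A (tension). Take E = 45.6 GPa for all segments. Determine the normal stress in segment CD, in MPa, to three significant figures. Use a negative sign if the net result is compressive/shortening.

22.0 MPa

Internal axial forces (sectioning from the free end, tension +): N_CD = 23.1 kN, N_BC = 23.1 kN, N_AB = 45.2 kN.
σ_CD = N_CD/A_CD = 23100/1050 = 22 MPa.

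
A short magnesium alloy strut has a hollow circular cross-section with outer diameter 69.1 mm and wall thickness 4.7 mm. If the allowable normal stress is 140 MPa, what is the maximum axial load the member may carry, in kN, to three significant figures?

A = 950.9 mm².
P_max = σ_allow · A = 140 · 950.9 = 133100 N = 133.1 kN.

133 kN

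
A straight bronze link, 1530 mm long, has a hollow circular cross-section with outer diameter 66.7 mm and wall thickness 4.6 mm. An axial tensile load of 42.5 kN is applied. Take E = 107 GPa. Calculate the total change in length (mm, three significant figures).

0.677 mm

A = 897.4 mm².
δ_mech = NL/(AE) = 42500·1530/(897.4·107000) = 0.6772 mm.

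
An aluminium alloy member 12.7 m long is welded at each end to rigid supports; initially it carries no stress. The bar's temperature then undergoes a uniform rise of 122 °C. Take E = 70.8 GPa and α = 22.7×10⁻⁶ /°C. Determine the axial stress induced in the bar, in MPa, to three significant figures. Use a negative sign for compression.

-196 MPa

Free thermal expansion αLΔT = 22.7e-6 · 12700 · 122 = 35.17 mm.
The walls impose strain ε = −(35.17)/12700 = -2.7694e-03; σ = Eε = 70800 · -2.7694e-03 = -196.1 MPa.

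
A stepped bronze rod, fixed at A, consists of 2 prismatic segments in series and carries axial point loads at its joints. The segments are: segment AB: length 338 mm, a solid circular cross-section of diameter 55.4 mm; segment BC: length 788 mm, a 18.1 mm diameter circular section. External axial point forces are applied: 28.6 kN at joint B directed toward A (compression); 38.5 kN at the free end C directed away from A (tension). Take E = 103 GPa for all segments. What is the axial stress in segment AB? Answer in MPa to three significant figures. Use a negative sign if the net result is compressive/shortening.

4.11 MPa

Internal axial forces (sectioning from the free end, tension +): N_BC = 38.5 kN, N_AB = 9.9 kN.
A_AB = 2411 mm².
σ_AB = N_AB/A_AB = 9900/2411 = 4.107 MPa.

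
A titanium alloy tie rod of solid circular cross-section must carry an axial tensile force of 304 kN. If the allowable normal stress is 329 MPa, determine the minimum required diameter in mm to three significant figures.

34.3 mm

Required area A ≥ P/σ_allow = 304000/329 = 924 mm².
For a solid circular section, d ≥ √(4A/π) = 34.3 mm.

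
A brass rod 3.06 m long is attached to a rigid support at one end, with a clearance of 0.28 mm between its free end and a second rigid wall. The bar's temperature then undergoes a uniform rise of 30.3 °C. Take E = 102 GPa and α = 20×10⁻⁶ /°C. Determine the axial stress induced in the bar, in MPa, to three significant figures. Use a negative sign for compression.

-52.5 MPa

Free thermal expansion αLΔT = 20e-6 · 3060 · 30.3 = 1.854 mm.
The walls engage after the gap closes; constrained expansion = 1.854 − 0.28 = 1.574 mm.
The walls impose strain ε = −(1.574)/3060 = -5.1450e-04; σ = Eε = 102000 · -5.1450e-04 = -52.48 MPa.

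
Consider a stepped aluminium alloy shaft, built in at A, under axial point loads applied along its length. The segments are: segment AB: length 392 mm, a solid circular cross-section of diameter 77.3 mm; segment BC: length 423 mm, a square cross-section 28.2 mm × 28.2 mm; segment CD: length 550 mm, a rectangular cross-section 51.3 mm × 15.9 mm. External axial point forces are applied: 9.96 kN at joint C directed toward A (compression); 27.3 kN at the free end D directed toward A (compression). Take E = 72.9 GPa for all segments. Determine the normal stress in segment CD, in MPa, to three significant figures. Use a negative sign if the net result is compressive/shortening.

Internal axial forces (sectioning from the free end, tension +): N_CD = -27.3 kN, N_BC = -37.26 kN, N_AB = -37.26 kN.
A_CD = 815.7 mm².
σ_CD = N_CD/A_CD = -27300/815.7 = -33.47 MPa.

-33.5 MPa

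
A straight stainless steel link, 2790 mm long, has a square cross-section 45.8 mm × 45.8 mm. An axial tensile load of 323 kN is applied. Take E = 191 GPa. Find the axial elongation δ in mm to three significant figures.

2.25 mm

A = 2098 mm².
δ_mech = NL/(AE) = 323000·2790/(2098·191000) = 2.249 mm.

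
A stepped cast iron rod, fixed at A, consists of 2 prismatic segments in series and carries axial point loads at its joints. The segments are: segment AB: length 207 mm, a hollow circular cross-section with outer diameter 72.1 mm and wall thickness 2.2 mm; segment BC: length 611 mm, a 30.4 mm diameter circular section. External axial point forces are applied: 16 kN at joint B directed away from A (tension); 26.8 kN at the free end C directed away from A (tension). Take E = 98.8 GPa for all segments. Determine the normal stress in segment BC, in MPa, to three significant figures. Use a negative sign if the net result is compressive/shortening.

Internal axial forces (sectioning from the free end, tension +): N_BC = 26.8 kN, N_AB = 42.8 kN.
A_BC = 725.8 mm².
σ_BC = N_BC/A_BC = 26800/725.8 = 36.92 MPa.

36.9 MPa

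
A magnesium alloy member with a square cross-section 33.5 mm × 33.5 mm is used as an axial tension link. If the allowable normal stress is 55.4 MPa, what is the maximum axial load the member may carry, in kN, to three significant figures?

A = 1122 mm².
P_max = σ_allow · A = 55.4 · 1122 = 62170 N = 62.17 kN.

62.2 kN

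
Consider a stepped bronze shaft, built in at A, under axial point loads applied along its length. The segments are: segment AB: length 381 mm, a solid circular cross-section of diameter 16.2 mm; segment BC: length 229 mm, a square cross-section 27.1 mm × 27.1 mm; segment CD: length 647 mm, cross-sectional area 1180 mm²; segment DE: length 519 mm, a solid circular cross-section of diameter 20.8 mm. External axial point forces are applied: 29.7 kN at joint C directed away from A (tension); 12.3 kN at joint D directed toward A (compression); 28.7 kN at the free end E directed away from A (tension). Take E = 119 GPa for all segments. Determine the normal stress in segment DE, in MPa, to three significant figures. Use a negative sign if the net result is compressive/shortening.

Internal axial forces (sectioning from the free end, tension +): N_DE = 28.7 kN, N_CD = 16.4 kN, N_BC = 46.1 kN, N_AB = 46.1 kN.
A_DE = 339.8 mm².
σ_DE = N_DE/A_DE = 28700/339.8 = 84.46 MPa.

84.5 MPa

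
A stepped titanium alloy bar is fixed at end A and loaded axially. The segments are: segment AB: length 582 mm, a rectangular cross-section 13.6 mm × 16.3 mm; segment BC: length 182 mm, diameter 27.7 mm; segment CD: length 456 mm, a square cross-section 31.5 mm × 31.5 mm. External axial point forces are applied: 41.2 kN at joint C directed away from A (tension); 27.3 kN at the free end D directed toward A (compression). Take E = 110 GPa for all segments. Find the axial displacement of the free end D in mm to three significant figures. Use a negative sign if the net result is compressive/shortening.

Internal axial forces (sectioning from the free end, tension +): N_CD = -27.3 kN, N_BC = 13.9 kN, N_AB = 13.9 kN.
A_AB = 221.7 mm².
A_BC = 602.6 mm².
A_CD = 992.2 mm².
δ_AB = 13900·582/(221.7·110000) = 0.3318 mm
δ_BC = 13900·182/(602.6·110000) = 0.03816 mm
δ_CD = -27300·456/(992.2·110000) = -0.1141 mm
δ = Σδ_i = 0.2559 mm.

0.256 mm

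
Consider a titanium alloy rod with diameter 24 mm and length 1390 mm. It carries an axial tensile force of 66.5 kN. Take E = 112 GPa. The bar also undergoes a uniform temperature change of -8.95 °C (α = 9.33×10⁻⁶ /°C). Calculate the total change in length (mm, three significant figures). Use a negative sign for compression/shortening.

1.71 mm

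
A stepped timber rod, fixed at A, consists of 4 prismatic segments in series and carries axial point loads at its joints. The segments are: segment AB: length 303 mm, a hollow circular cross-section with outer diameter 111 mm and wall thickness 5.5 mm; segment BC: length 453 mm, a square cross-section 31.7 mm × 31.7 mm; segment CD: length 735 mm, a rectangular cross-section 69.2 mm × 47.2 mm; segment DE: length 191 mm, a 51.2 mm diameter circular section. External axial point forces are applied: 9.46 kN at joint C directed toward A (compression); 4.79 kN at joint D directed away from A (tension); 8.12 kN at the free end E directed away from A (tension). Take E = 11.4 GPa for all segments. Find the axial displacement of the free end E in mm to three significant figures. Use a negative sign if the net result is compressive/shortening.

0.508 mm

Internal axial forces (sectioning from the free end, tension +): N_DE = 8.12 kN, N_CD = 12.91 kN, N_BC = 3.45 kN, N_AB = 3.45 kN.
A_AB = 1823 mm².
A_BC = 1005 mm².
A_CD = 3266 mm².
A_DE = 2059 mm².
δ_AB = 3450·303/(1823·11400) = 0.0503 mm
δ_BC = 3450·453/(1005·11400) = 0.1364 mm
δ_CD = 12910·735/(3266·11400) = 0.2548 mm
δ_DE = 8120·191/(2059·11400) = 0.06608 mm
δ = Σδ_i = 0.5076 mm.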